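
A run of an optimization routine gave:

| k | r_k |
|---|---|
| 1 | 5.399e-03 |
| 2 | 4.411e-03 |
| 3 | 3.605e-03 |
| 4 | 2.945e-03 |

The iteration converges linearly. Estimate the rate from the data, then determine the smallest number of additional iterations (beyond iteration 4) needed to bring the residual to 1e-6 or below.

Rate ρ ≈ r_4/r_3 = 2.945e-03/3.605e-03 = 0.8169.
After j more steps, r_{4+j} ≈ 2.945e-03·ρ^j; need ρ^j ≤ 1e-6/2.945e-03 = 0.000339559.
j ≥ ln(0.000339559)/ln(0.8169) = -7.9879/-0.20224 = 39.497.
So 40 more iterations are needed.

40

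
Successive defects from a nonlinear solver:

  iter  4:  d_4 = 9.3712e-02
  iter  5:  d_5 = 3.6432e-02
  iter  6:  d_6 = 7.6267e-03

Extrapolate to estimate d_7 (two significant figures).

First estimate the order: p ≈ ln(d_6/d_5) / ln(d_5/d_4) = ln(7.6267e-03/3.6432e-02)/ln(3.6432e-02/9.3712e-02) = ln(0.209341)/ln(0.388766) ≈ 1.6552.
Then d_7 ≈ d_6·(d_6/d_5)^p = 7.6267e-03·(0.209341)^1.6552 = 7.6267e-03·0.0751412 ≈ 0.0005731.

5.7e-4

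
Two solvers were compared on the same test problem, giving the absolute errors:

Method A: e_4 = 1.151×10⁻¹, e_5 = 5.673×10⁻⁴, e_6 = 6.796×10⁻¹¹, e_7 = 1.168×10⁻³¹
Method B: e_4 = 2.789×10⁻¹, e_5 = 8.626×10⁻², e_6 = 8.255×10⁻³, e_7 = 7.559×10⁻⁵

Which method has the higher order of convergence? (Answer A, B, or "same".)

A

Method A: p ≈ ln(1.168×10⁻³¹/6.796×10⁻¹¹)/ln(6.796×10⁻¹¹/5.673×10⁻⁴) ≈ 3.00.
Method B: p ≈ ln(7.559×10⁻⁵/8.255×10⁻³)/ln(8.255×10⁻³/8.626×10⁻²) ≈ 2.00.
Method A has the higher order (≈3.0 vs ≈2.0).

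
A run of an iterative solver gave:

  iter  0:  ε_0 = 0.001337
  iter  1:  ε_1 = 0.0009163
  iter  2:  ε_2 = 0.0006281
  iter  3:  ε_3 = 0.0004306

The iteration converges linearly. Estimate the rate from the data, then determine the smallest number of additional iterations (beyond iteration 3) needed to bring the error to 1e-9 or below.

Rate ρ ≈ ε_3/ε_2 = 0.0004306/0.0006281 = 0.6856.
After j more steps, ε_{3+j} ≈ 0.0004306·ρ^j; need ρ^j ≤ 1e-9/0.0004306 = 2.32234e-06.
j ≥ ln(2.32234e-06)/ln(0.6856) = -12.9729/-0.37746 = 34.369.
So 35 more iterations are needed.

35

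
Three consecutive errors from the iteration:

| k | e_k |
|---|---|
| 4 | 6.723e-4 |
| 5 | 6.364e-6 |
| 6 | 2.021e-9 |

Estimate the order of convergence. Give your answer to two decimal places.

1.73

p ≈ ln(e_6/e_5) / ln(e_5/e_4)
  = ln(2.021e-9/6.364e-6) / ln(6.364e-6/6.723e-4)
  = ln(0.000317568) / ln(0.00946601)
  = -8.05482 / -4.66005 ≈ 1.72848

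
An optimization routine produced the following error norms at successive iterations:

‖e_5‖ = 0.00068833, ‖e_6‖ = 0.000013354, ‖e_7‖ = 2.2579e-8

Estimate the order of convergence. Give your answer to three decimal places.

1.619

p ≈ ln(‖e_7‖/‖e_6‖) / ln(‖e_6‖/‖e_5‖)
  = ln(2.2579e-8/0.000013354) / ln(0.000013354/0.00068833)
  = ln(0.0016908) / ln(0.0194006)
  = -6.382553 / -3.942451 ≈ 1.618930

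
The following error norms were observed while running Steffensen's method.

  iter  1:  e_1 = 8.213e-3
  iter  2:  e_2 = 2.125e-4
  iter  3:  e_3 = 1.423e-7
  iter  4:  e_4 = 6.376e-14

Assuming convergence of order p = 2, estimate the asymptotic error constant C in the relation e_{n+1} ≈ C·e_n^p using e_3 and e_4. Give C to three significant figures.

C ≈ e_4 / e_3^2
  = 6.376e-14 / (1.423e-7)^2
  = 6.376e-14 / 2.02493e-14 ≈ 3.1488

3.15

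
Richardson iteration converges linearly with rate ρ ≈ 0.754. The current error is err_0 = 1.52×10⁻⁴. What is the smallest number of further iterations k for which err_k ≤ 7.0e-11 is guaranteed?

52

After k steps, err_k ≈ 1.52×10⁻⁴·0.754^k.
Need 0.754^k ≤ 7.0e-11/1.52×10⁻⁴ = 4.60526e-07.
k ≥ ln(4.60526e-07)/ln(0.754) = -14.5909/-0.28236 = 51.675.
Smallest integer k = 52.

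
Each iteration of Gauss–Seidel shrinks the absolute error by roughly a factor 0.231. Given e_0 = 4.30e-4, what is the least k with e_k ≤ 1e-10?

After k steps, e_k ≈ 4.30e-4·0.231^k.
Need 0.231^k ≤ 1e-10/4.30e-4 = 2.32558e-07.
k ≥ ln(2.32558e-07)/ln(0.231) = -15.2741/-1.46534 = 10.424.
Smallest integer k = 11.

11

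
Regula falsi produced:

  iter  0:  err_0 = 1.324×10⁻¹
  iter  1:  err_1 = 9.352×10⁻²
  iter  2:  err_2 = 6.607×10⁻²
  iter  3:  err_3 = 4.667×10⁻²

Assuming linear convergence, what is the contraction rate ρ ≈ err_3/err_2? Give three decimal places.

ρ ≈ err_3/err_2 = 4.667×10⁻²/6.607×10⁻² = 0.70637

0.706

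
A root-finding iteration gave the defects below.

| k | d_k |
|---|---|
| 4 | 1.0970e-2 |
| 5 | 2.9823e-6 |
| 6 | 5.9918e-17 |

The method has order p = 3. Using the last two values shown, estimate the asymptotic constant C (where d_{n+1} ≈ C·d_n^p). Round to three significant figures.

C ≈ d_6 / d_5^3
  = 5.9918e-17 / (2.9823e-6)^3
  = 5.9918e-17 / 2.65249e-17 ≈ 2.2589

2.26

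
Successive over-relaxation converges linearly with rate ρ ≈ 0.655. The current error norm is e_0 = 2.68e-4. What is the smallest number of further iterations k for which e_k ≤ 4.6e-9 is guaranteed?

After k steps, e_k ≈ 2.68e-4·0.655^k.
Need 0.655^k ≤ 4.6e-9/2.68e-4 = 1.71642e-05.
k ≥ ln(1.71642e-05)/ln(0.655) = -10.9727/-0.42312 = 25.933.
Smallest integer k = 26.

26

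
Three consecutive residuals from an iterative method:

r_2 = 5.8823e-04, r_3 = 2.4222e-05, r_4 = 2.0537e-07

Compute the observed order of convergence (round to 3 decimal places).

1.495

p ≈ ln(r_4/r_3) / ln(r_3/r_2)
  = ln(2.0537e-07/2.4222e-05) / ln(2.4222e-05/5.8823e-04)
  = ln(0.00847866) / ln(0.0411778)
  = -4.770203 / -3.189856 ≈ 1.495429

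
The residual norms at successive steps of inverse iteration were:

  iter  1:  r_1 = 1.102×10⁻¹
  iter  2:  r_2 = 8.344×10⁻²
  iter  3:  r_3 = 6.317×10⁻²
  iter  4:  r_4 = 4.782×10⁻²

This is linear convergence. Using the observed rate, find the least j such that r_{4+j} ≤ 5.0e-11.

75

Rate ρ ≈ r_4/r_3 = 4.782×10⁻²/6.317×10⁻² = 0.7570.
After j more steps, r_{4+j} ≈ 4.782×10⁻²·ρ^j; need ρ^j ≤ 5.0e-11/4.782×10⁻² = 1.04559e-09.
j ≥ ln(1.04559e-09)/ln(0.7570) = -20.6787/-0.27839 = 74.280.
So 75 more iterations are needed.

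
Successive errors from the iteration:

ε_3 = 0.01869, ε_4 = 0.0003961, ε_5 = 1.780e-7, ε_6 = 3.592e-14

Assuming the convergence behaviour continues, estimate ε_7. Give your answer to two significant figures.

First estimate the order: p ≈ ln(ε_6/ε_5) / ln(ε_5/ε_4) = ln(3.592e-14/1.780e-7)/ln(1.780e-7/0.0003961) = ln(2.01798e-07)/ln(0.000449381) ≈ 2.0001.
Then ε_7 ≈ ε_6·(ε_6/ε_5)^p = 3.592e-14·(2.01798e-07)^2.0001 = 3.592e-14·4.06597e-14 ≈ 1.46e-27.

1.5e-27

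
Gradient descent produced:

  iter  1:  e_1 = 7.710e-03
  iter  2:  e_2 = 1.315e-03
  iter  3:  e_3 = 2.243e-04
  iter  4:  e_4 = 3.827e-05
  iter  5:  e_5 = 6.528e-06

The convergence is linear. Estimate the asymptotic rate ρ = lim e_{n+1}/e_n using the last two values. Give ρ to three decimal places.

0.171

ρ ≈ e_5/e_4 = 6.528e-06/3.827e-05 = 0.17058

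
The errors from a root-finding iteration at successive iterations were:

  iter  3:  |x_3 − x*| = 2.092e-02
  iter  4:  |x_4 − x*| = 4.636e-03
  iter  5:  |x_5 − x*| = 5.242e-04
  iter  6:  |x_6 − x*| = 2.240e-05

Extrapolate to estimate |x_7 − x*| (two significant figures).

First estimate the order: p ≈ ln(|x_6 − x*|/|x_5 − x*|) / ln(|x_5 − x*|/|x_4 − x*|) = ln(2.240e-05/5.242e-04)/ln(5.242e-04/4.636e-03) = ln(0.0427318)/ln(0.113072) ≈ 1.4464.
Then |x_7 − x*| ≈ |x_6 − x*|·(|x_6 − x*|/|x_5 − x*|)^p = 2.240e-05·(0.0427318)^1.4464 = 2.240e-05·0.0104597 ≈ 2.343e-07.

2.3e-7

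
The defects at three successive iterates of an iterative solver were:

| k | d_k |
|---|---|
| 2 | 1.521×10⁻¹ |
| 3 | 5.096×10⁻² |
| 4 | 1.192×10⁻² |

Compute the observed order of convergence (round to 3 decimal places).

p ≈ ln(d_4/d_3) / ln(d_3/d_2)
  = ln(1.192×10⁻²/5.096×10⁻²) / ln(5.096×10⁻²/1.521×10⁻¹)
  = ln(0.233909) / ln(0.335043)
  = -1.452823 / -1.093496 ≈ 1.328604

1.329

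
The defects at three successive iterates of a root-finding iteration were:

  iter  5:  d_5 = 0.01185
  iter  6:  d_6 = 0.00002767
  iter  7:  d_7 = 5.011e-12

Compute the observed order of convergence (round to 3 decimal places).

2.562

p ≈ ln(d_7/d_6) / ln(d_6/d_5)
  = ln(5.011e-12/0.00002767) / ln(0.00002767/0.01185)
  = ln(1.81099e-07) / ln(0.00233502)
  = -15.524222 / -6.059735 ≈ 2.561865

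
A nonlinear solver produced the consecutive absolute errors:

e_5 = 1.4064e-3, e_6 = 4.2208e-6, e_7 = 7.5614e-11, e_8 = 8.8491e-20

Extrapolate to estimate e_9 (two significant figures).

1.4e-36

First estimate the order: p ≈ ln(e_8/e_7) / ln(e_7/e_6) = ln(8.8491e-20/7.5614e-11)/ln(7.5614e-11/4.2208e-6) = ln(1.1703e-09)/ln(1.79146e-05) ≈ 1.8816.
Then e_9 ≈ e_8·(e_8/e_7)^p = 8.8491e-20·(1.1703e-09)^1.8816 = 8.8491e-20·1.56354e-17 ≈ 1.384e-36.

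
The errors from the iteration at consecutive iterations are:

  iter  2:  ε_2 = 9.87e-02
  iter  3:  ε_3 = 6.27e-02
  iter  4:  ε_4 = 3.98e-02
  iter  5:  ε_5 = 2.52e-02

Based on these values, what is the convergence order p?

Consecutive ratios: ε_5/ε_4 = 2.52e-02/3.98e-02 = 0.633166, ε_4/ε_3 = 3.98e-02/6.27e-02 = 0.634769.
p ≈ ln(0.633166)/ln(0.634769) = -0.4570/-0.4545 ≈ 1.01.
So the convergence is linear (order 1).

1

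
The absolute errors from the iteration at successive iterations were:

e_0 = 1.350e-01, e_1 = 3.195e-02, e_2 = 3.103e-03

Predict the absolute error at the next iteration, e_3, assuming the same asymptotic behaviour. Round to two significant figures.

7.1e-5

First estimate the order: p ≈ ln(e_2/e_1) / ln(e_1/e_0) = ln(3.103e-03/3.195e-02)/ln(3.195e-02/1.350e-01) = ln(0.0971205)/ln(0.236667) ≈ 1.6181.
Then e_3 ≈ e_2·(e_2/e_1)^p = 3.103e-03·(0.0971205)^1.6181 = 3.103e-03·0.0229809 ≈ 7.131e-05.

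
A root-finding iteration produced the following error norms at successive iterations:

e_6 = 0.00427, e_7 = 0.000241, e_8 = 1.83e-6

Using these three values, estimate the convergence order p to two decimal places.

p ≈ ln(e_8/e_7) / ln(e_7/e_6)
  = ln(1.83e-6/0.000241) / ln(0.000241/0.00427)
  = ln(0.00759336) / ln(0.0564403)
  = -4.88048 / -2.87457 ≈ 1.69781

1.70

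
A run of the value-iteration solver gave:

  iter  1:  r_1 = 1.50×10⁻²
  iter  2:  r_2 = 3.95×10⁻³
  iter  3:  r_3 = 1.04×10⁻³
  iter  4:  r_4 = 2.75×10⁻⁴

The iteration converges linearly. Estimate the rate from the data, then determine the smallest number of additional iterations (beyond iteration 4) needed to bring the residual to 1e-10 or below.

Rate ρ ≈ r_4/r_3 = 2.75×10⁻⁴/1.04×10⁻³ = 0.2644.
After j more steps, r_{4+j} ≈ 2.75×10⁻⁴·ρ^j; need ρ^j ≤ 1e-10/2.75×10⁻⁴ = 3.63636e-07.
j ≥ ln(3.63636e-07)/ln(0.2644) = -14.8271/-1.33029 = 11.146.
So 12 more iterations are needed.

12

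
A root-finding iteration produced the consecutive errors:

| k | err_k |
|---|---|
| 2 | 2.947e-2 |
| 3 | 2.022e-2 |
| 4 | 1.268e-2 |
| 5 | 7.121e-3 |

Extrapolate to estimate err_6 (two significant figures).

3.5e-3

First estimate the order: p ≈ ln(err_5/err_4) / ln(err_4/err_3) = ln(7.121e-3/1.268e-2)/ln(1.268e-2/2.022e-2) = ln(0.561593)/ln(0.627102) ≈ 1.2364.
Then err_6 ≈ err_5·(err_5/err_4)^p = 7.121e-3·(0.561593)^1.2364 = 7.121e-3·0.489987 ≈ 0.003489.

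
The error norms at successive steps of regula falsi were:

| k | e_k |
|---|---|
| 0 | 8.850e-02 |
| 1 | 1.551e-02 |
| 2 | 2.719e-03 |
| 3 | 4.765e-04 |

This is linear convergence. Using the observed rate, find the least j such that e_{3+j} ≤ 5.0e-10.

Rate ρ ≈ e_3/e_2 = 4.765e-04/2.719e-03 = 0.1752.
After j more steps, e_{3+j} ≈ 4.765e-04·ρ^j; need ρ^j ≤ 5.0e-10/4.765e-04 = 1.04932e-06.
j ≥ ln(1.04932e-06)/ln(0.1752) = -13.7674/-1.74183 = 7.904.
So 8 more iterations are needed.

8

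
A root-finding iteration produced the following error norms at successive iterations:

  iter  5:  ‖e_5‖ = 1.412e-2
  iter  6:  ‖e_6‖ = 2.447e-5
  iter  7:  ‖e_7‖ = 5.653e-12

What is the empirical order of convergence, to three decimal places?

p ≈ ln(‖e_7‖/‖e_6‖) / ln(‖e_6‖/‖e_5‖)
  = ln(5.653e-12/2.447e-5) / ln(2.447e-5/1.412e-2)
  = ln(2.31018e-07) / ln(0.001733)
  = -15.280770 / -6.357901 ≈ 2.403430

2.403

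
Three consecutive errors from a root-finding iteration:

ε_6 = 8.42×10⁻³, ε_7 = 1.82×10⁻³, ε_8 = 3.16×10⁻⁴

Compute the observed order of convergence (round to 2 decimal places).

1.14

p ≈ ln(ε_8/ε_7) / ln(ε_7/ε_6)
  = ln(3.16×10⁻⁴/1.82×10⁻³) / ln(1.82×10⁻³/8.42×10⁻³)
  = ln(0.173626) / ln(0.216152)
  = -1.75085 / -1.53177 ≈ 1.14302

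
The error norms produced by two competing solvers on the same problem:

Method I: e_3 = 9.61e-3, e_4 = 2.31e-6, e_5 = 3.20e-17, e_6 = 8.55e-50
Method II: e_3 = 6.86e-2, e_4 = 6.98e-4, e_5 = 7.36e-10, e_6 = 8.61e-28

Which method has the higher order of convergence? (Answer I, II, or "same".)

same

Method I: p ≈ ln(8.55e-50/3.20e-17)/ln(3.20e-17/2.31e-6) ≈ 3.00.
Method II: p ≈ ln(8.61e-28/7.36e-10)/ln(7.36e-10/6.98e-4) ≈ 3.00.
Both orders ≈ 3.0 — effectively the same.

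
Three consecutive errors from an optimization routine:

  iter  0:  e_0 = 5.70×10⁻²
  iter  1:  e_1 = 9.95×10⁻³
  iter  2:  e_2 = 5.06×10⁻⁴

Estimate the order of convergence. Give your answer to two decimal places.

p ≈ ln(e_2/e_1) / ln(e_1/e_0)
  = ln(5.06×10⁻⁴/9.95×10⁻³) / ln(9.95×10⁻³/5.70×10⁻²)
  = ln(0.0508543) / ln(0.174561)
  = -2.97879 / -1.74548 ≈ 1.70657

1.71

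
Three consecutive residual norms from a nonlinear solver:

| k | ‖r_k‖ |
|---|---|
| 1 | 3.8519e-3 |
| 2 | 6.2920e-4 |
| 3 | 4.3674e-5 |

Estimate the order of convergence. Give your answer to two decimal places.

p ≈ ln(‖r_3‖/‖r_2‖) / ln(‖r_2‖/‖r_1‖)
  = ln(4.3674e-5/6.2920e-4) / ln(6.2920e-4/3.8519e-3)
  = ln(0.069412) / ln(0.163348)
  = -2.66770 / -1.81187 ≈ 1.47235

1.47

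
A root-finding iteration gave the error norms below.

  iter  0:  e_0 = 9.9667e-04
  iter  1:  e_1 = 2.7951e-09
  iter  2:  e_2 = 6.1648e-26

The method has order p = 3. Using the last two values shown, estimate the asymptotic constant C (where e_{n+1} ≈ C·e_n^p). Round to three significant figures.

2.82

C ≈ e_2 / e_1^3
  = 6.1648e-26 / (2.7951e-09)^3
  = 6.1648e-26 / 2.1837e-26 ≈ 2.8231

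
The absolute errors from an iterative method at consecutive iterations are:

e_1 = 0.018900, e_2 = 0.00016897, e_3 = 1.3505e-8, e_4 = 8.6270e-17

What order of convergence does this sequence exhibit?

2

Consecutive ratios: e_4/e_3 = 8.6270e-17/1.3505e-8 = 6.388e-09, e_3/e_2 = 1.3505e-8/0.00016897 = 7.99254e-05.
p ≈ ln(6.388e-09)/ln(7.99254e-05) = -18.8688/-9.4344 ≈ 2.00.
So the convergence is quadratic (order 2).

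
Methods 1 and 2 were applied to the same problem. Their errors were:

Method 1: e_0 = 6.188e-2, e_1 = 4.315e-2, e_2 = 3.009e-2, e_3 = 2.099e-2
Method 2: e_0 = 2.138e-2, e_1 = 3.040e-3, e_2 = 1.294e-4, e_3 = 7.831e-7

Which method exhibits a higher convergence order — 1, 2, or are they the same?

2

Method 1: p ≈ ln(2.099e-2/3.009e-2)/ln(3.009e-2/4.315e-2) ≈ 1.00.
Method 2: p ≈ ln(7.831e-7/1.294e-4)/ln(1.294e-4/3.040e-3) ≈ 1.62.
Method 2 has the higher order (≈1.6 vs ≈1.0).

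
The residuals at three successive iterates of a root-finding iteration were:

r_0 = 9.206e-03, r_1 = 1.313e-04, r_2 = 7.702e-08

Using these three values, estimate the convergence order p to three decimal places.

1.751

p ≈ ln(r_2/r_1) / ln(r_1/r_0)
  = ln(7.702e-08/1.313e-04) / ln(1.313e-04/9.206e-03)
  = ln(0.000586596) / ln(0.0142624)
  = -7.441174 / -4.250129 ≈ 1.750811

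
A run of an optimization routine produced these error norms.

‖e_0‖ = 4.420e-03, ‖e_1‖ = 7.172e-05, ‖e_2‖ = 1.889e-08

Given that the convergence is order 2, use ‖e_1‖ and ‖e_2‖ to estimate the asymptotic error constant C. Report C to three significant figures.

3.67

C ≈ ‖e_2‖ / ‖e_1‖^2
  = 1.889e-08 / (7.172e-05)^2
  = 1.889e-08 / 5.14376e-09 ≈ 3.6724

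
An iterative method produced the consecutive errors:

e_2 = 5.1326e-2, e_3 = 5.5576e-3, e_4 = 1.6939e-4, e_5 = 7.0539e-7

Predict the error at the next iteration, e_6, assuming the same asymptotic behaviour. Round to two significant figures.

1.3e-10

First estimate the order: p ≈ ln(e_5/e_4) / ln(e_4/e_3) = ln(7.0539e-7/1.6939e-4)/ln(1.6939e-4/5.5576e-3) = ln(0.0041643)/ln(0.030479) ≈ 1.5702.
Then e_6 ≈ e_5·(e_5/e_4)^p = 7.0539e-7·(0.0041643)^1.5702 = 7.0539e-7·0.000182896 ≈ 1.29e-10.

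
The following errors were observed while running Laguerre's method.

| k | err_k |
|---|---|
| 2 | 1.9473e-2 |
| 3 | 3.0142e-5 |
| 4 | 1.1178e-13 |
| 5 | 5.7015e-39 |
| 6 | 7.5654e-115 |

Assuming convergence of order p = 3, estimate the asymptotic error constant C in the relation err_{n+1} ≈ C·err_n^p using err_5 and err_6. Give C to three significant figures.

4.08

C ≈ err_6 / err_5^3
  = 7.5654e-115 / (5.7015e-39)^3
  = 7.5654e-115 / 1.85339e-115 ≈ 4.0819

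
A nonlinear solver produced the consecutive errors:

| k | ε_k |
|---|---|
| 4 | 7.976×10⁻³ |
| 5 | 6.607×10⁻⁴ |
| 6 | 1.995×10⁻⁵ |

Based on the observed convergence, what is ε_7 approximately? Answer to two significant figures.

1.5e-7

First estimate the order: p ≈ ln(ε_6/ε_5) / ln(ε_5/ε_4) = ln(1.995×10⁻⁵/6.607×10⁻⁴)/ln(6.607×10⁻⁴/7.976×10⁻³) = ln(0.0301952)/ln(0.082836) ≈ 1.4051.
Then ε_7 ≈ ε_6·(ε_6/ε_5)^p = 1.995×10⁻⁵·(0.0301952)^1.4051 = 1.995×10⁻⁵·0.0073141 ≈ 1.459e-07.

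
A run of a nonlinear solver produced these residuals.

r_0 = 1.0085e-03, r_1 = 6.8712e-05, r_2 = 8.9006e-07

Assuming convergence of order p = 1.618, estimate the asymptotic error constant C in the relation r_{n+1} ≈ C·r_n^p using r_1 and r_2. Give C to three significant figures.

4.84

C ≈ r_2 / r_1^1.618
  = 8.9006e-07 / (6.8712e-05)^1.618
  = 8.9006e-07 / 1.83789e-07 ≈ 4.8428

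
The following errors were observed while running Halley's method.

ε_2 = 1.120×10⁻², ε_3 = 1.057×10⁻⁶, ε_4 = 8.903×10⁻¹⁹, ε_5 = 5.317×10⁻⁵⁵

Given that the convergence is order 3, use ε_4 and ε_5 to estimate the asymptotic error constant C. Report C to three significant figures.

C ≈ ε_5 / ε_4^3
  = 5.317×10⁻⁵⁵ / (8.903×10⁻¹⁹)^3
  = 5.317×10⁻⁵⁵ / 7.05682e-55 ≈ 0.75346

0.753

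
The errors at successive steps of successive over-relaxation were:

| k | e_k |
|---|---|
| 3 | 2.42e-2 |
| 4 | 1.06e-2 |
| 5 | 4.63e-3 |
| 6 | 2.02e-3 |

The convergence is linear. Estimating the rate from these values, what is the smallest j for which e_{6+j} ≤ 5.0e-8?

13

Rate ρ ≈ e_6/e_5 = 2.02e-3/4.63e-3 = 0.4363.
After j more steps, e_{6+j} ≈ 2.02e-3·ρ^j; need ρ^j ≤ 5.0e-8/2.02e-3 = 2.47525e-05.
j ≥ ln(2.47525e-05)/ln(0.4363) = -10.6066/-0.82943 = 12.788.
So 13 more iterations are needed.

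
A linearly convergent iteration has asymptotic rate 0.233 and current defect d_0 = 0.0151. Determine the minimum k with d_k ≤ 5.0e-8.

After k steps, d_k ≈ 0.0151·0.233^k.
Need 0.233^k ≤ 5.0e-8/0.0151 = 3.31126e-06.
k ≥ ln(3.31126e-06)/ln(0.233) = -12.6182/-1.45672 = 8.662.
Smallest integer k = 9.

9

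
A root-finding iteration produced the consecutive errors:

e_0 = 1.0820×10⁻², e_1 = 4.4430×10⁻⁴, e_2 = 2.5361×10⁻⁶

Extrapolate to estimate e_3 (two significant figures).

First estimate the order: p ≈ ln(e_2/e_1) / ln(e_1/e_0) = ln(2.5361×10⁻⁶/4.4430×10⁻⁴)/ln(4.4430×10⁻⁴/1.0820×10⁻²) = ln(0.00570808)/ln(0.0410628) ≈ 1.6181.
Then e_3 ≈ e_2·(e_2/e_1)^p = 2.5361×10⁻⁶·(0.00570808)^1.6181 = 2.5361×10⁻⁶·0.000234302 ≈ 5.942e-10.

5.9e-10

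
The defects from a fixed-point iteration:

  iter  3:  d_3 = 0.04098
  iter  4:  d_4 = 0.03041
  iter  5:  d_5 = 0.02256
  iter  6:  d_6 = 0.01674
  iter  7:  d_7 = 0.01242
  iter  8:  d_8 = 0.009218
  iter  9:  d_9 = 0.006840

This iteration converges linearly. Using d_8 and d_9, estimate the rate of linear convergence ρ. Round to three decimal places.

0.742

ρ ≈ d_9/d_8 = 0.006840/0.009218 = 0.74203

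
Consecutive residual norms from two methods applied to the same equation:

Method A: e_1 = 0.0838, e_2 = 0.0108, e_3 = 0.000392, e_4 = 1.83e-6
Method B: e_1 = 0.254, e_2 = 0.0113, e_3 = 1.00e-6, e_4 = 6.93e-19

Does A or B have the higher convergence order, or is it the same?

Method A: p ≈ ln(1.83e-6/0.000392)/ln(0.000392/0.0108) ≈ 1.62.
Method B: p ≈ ln(6.93e-19/1.00e-6)/ln(1.00e-6/0.0113) ≈ 3.00.
Method B has the higher order (≈3.0 vs ≈1.6).

B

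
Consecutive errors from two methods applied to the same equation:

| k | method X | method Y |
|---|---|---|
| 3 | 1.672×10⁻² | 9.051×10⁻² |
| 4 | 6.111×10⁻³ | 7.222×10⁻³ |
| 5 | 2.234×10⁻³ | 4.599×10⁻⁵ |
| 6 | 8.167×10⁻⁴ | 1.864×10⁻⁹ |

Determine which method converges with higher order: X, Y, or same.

Y

Method X: p ≈ ln(8.167×10⁻⁴/2.234×10⁻³)/ln(2.234×10⁻³/6.111×10⁻³) ≈ 1.00.
Method Y: p ≈ ln(1.864×10⁻⁹/4.599×10⁻⁵)/ln(4.599×10⁻⁵/7.222×10⁻³) ≈ 2.00.
Method Y has the higher order (≈2.0 vs ≈1.0).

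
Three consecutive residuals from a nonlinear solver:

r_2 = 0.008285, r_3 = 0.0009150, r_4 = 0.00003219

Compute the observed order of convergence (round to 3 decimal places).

1.519

p ≈ ln(r_4/r_3) / ln(r_3/r_2)
  = ln(0.00003219/0.0009150) / ln(0.0009150/0.008285)
  = ln(0.0351803) / ln(0.110441)
  = -3.347269 / -2.203274 ≈ 1.519225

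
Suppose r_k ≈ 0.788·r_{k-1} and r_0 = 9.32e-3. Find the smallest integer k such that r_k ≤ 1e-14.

116

After k steps, r_k ≈ 9.32e-3·0.788^k.
Need 0.788^k ≤ 1e-14/9.32e-3 = 1.07296e-12.
k ≥ ln(1.07296e-12)/ln(0.788) = -27.5606/-0.23826 = 115.674.
Smallest integer k = 116.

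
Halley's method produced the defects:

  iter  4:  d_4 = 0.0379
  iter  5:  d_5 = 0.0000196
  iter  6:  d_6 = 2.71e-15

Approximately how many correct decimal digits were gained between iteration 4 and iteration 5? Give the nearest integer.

3

Digits gained ≈ log₁₀(d_4/d_5) = log₁₀(0.0379/0.0000196) = log₁₀(1933.67) ≈ 3.286.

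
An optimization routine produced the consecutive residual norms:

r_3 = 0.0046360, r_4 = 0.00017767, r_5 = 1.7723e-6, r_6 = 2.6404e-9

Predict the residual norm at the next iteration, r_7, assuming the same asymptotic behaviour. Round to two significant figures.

2.7e-13

First estimate the order: p ≈ ln(r_6/r_5) / ln(r_5/r_4) = ln(2.6404e-9/1.7723e-6)/ln(1.7723e-6/0.00017767) = ln(0.00148982)/ln(0.00997523) ≈ 1.4127.
Then r_7 ≈ r_6·(r_6/r_5)^p = 2.6404e-9·(0.00148982)^1.4127 = 2.6404e-9·0.000101505 ≈ 2.68e-13.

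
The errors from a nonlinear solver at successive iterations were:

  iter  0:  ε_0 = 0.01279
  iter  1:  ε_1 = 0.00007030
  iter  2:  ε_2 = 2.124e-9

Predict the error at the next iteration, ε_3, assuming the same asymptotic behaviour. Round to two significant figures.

1.9e-18

First estimate the order: p ≈ ln(ε_2/ε_1) / ln(ε_1/ε_0) = ln(2.124e-9/0.00007030)/ln(0.00007030/0.01279) = ln(3.02134e-05)/ln(0.00549648) ≈ 2.0000.
Then ε_3 ≈ ε_2·(ε_2/ε_1)^p = 2.124e-9·(3.02134e-05)^2.0000 = 2.124e-9·9.1285e-10 ≈ 1.939e-18.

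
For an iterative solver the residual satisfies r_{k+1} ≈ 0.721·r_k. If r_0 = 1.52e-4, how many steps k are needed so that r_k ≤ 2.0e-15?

After k steps, r_k ≈ 1.52e-4·0.721^k.
Need 0.721^k ≤ 2.0e-15/1.52e-4 = 1.31579e-11.
k ≥ ln(1.31579e-11)/ln(0.721) = -25.0540/-0.32712 = 76.590.
Smallest integer k = 77.

77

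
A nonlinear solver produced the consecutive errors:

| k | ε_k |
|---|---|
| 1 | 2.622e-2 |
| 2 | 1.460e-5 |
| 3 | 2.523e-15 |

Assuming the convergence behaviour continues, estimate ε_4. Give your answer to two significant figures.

1.3e-44

First estimate the order: p ≈ ln(ε_3/ε_2) / ln(ε_2/ε_1) = ln(2.523e-15/1.460e-5)/ln(1.460e-5/2.622e-2) = ln(1.72808e-10)/ln(0.000556827) ≈ 2.9999.
Then ε_4 ≈ ε_3·(ε_3/ε_2)^p = 2.523e-15·(1.72808e-10)^2.9999 = 2.523e-15·5.17211e-30 ≈ 1.305e-44.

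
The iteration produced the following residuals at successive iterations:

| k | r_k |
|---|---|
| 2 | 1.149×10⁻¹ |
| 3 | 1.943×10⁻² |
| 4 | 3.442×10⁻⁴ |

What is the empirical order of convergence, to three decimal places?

p ≈ ln(r_4/r_3) / ln(r_3/r_2)
  = ln(3.442×10⁻⁴/1.943×10⁻²) / ln(1.943×10⁻²/1.149×10⁻¹)
  = ln(0.0177149) / ln(0.169104)
  = -4.033349 / -1.777241 ≈ 2.269444

2.269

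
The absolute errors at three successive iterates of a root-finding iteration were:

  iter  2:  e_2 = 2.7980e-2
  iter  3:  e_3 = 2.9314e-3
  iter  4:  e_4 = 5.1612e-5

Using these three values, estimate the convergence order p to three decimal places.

1.791

p ≈ ln(e_4/e_3) / ln(e_3/e_2)
  = ln(5.1612e-5/2.9314e-3) / ln(2.9314e-3/2.7980e-2)
  = ln(0.0176066) / ln(0.104768)
  = -4.039481 / -2.256007 ≈ 1.790545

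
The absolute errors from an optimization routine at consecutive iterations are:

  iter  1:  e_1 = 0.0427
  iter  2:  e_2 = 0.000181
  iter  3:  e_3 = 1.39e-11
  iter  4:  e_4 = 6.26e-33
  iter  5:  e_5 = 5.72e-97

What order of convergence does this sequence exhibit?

Consecutive ratios: e_5/e_4 = 5.72e-97/6.26e-33 = 9.13738e-65, e_4/e_3 = 6.26e-33/1.39e-11 = 4.5036e-22.
p ≈ ln(9.13738e-65)/ln(4.5036e-22) = -147.4557/-49.1520 ≈ 3.00.
So the convergence is cubic (order 3).

3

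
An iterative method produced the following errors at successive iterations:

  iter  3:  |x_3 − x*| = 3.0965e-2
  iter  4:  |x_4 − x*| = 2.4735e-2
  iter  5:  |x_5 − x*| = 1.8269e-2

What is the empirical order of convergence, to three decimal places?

p ≈ ln(|x_5 − x*|/|x_4 − x*|) / ln(|x_4 − x*|/|x_3 − x*|)
  = ln(1.8269e-2/2.4735e-2) / ln(2.4735e-2/3.0965e-2)
  = ln(0.738589) / ln(0.798805)
  = -0.303014 / -0.224638 ≈ 1.348899

1.349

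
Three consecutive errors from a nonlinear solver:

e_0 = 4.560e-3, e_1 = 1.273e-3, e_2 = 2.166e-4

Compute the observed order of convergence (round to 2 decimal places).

p ≈ ln(e_2/e_1) / ln(e_1/e_0)
  = ln(2.166e-4/1.273e-3) / ln(1.273e-3/4.560e-3)
  = ln(0.170149) / ln(0.279167)
  = -1.77108 / -1.27595 ≈ 1.38805

1.39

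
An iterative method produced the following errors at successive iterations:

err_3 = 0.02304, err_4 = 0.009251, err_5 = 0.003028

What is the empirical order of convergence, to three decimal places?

1.224

p ≈ ln(err_5/err_4) / ln(err_4/err_3)
  = ln(0.003028/0.009251) / ln(0.009251/0.02304)
  = ln(0.327316) / ln(0.401519)
  = -1.116829 / -0.912500 ≈ 1.223922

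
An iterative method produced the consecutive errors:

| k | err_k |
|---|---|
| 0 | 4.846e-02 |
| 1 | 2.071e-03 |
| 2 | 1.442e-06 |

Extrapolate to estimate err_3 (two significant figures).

First estimate the order: p ≈ ln(err_2/err_1) / ln(err_1/err_0) = ln(1.442e-06/2.071e-03)/ln(2.071e-03/4.846e-02) = ln(0.000696282)/ln(0.0427363) ≈ 2.3059.
Then err_3 ≈ err_2·(err_2/err_1)^p = 1.442e-06·(0.000696282)^2.3059 = 1.442e-06·5.2454e-08 ≈ 7.564e-14.

7.6e-14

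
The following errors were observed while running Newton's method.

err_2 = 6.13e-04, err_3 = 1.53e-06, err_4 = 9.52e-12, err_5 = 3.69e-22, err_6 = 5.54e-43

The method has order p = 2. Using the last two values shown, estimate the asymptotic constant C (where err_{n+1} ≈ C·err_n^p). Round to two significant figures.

C ≈ err_6 / err_5^2
  = 5.54e-43 / (3.69e-22)^2
  = 5.54e-43 / 1.36161e-43 ≈ 4.0687

4.1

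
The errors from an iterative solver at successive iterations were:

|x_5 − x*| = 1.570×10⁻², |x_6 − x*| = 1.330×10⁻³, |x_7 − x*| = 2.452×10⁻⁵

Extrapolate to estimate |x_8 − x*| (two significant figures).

3.8e-8

First estimate the order: p ≈ ln(|x_7 − x*|/|x_6 − x*|) / ln(|x_6 − x*|/|x_5 − x*|) = ln(2.452×10⁻⁵/1.330×10⁻³)/ln(1.330×10⁻³/1.570×10⁻²) = ln(0.0184361)/ln(0.0847134) ≈ 1.6178.
Then |x_8 − x*| ≈ |x_7 − x*|·(|x_7 − x*|/|x_6 − x*|)^p = 2.452×10⁻⁵·(0.0184361)^1.6178 = 2.452×10⁻⁵·0.00156387 ≈ 3.835e-08.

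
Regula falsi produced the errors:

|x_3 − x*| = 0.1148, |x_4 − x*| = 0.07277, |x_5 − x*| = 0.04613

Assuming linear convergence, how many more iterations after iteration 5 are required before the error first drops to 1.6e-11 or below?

Rate ρ ≈ |x_5 − x*|/|x_4 − x*| = 0.04613/0.07277 = 0.6339.
After j more steps, |x_{5+j} − x*| ≈ 0.04613·ρ^j; need ρ^j ≤ 1.6e-11/0.04613 = 3.46846e-10.
j ≥ ln(3.46846e-10)/ln(0.6339) = -21.7821/-0.45586 = 47.782.
So 48 more iterations are needed.

48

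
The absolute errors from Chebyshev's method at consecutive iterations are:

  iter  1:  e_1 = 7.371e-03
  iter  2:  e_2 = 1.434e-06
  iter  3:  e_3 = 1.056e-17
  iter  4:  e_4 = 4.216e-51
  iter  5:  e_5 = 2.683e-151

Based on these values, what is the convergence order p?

3

Consecutive ratios: e_5/e_4 = 2.683e-151/4.216e-51 = 6.36385e-101, e_4/e_3 = 4.216e-51/1.056e-17 = 3.99242e-34.
p ≈ ln(6.36385e-101)/ln(3.99242e-34) = -230.7105/-76.9035 ≈ 3.00.
So the convergence is cubic (order 3).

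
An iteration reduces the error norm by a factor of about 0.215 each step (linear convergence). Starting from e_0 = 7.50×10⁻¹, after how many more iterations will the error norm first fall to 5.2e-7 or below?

After k steps, e_k ≈ 7.50×10⁻¹·0.215^k.
Need 0.215^k ≤ 5.2e-7/7.50×10⁻¹ = 6.93333e-07.
k ≥ ln(6.93333e-07)/ln(0.215) = -14.1818/-1.53712 = 9.226.
Smallest integer k = 10.

10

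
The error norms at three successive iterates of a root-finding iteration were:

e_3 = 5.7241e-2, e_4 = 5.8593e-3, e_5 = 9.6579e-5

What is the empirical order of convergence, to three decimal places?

1.801

p ≈ ln(e_5/e_4) / ln(e_4/e_3)
  = ln(9.6579e-5/5.8593e-3) / ln(5.8593e-3/5.7241e-2)
  = ln(0.016483) / ln(0.102362)
  = -4.105426 / -2.279240 ≈ 1.801226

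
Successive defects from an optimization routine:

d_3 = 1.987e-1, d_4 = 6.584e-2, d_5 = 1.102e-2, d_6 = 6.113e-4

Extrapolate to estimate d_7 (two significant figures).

First estimate the order: p ≈ ln(d_6/d_5) / ln(d_5/d_4) = ln(6.113e-4/1.102e-2)/ln(1.102e-2/6.584e-2) = ln(0.0554719)/ln(0.167375) ≈ 1.6178.
Then d_7 ≈ d_6·(d_6/d_5)^p = 6.113e-4·(0.0554719)^1.6178 = 6.113e-4·0.00929312 ≈ 5.681e-06.

5.7e-6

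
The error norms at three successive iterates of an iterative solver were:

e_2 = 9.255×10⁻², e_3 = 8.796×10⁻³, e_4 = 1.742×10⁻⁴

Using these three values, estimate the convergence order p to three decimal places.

p ≈ ln(e_4/e_3) / ln(e_3/e_2)
  = ln(1.742×10⁻⁴/8.796×10⁻³) / ln(8.796×10⁻³/9.255×10⁻²)
  = ln(0.0198045) / ln(0.0950405)
  = -3.921846 / -2.353452 ≈ 1.666423

1.666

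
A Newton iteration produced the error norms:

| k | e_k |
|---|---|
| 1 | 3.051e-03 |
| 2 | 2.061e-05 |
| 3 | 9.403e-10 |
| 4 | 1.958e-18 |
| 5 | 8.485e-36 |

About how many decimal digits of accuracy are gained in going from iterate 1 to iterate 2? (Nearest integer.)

Digits gained ≈ log₁₀(e_1/e_2) = log₁₀(3.051e-03/2.061e-05) = log₁₀(148.035) ≈ 2.170.

2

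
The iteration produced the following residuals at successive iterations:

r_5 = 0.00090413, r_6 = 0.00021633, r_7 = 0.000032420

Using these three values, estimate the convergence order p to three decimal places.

1.327

p ≈ ln(r_7/r_6) / ln(r_6/r_5)
  = ln(0.000032420/0.00021633) / ln(0.00021633/0.00090413)
  = ln(0.149864) / ln(0.239269)
  = -1.898027 / -1.430167 ≈ 1.327137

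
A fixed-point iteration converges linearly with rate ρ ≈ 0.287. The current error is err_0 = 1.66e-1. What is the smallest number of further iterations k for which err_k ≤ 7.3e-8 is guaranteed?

12

After k steps, err_k ≈ 1.66e-1·0.287^k.
Need 0.287^k ≤ 7.3e-8/1.66e-1 = 4.39759e-07.
k ≥ ln(4.39759e-07)/ln(0.287) = -14.6370/-1.24827 = 11.726.
Smallest integer k = 12.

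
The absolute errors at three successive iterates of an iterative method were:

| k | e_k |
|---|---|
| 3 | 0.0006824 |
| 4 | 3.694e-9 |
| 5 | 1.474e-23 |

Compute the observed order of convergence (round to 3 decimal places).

p ≈ ln(e_5/e_4) / ln(e_4/e_3)
  = ln(1.474e-23/3.694e-9) / ln(3.694e-9/0.0006824)
  = ln(3.99025e-15) / ln(5.41325e-06)
  = -33.154923 / -12.126661 ≈ 2.734052

2.734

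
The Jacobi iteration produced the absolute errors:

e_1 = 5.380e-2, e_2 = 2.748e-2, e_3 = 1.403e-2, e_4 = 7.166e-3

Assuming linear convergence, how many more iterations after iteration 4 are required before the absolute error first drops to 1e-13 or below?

38

Rate ρ ≈ e_4/e_3 = 7.166e-3/1.403e-2 = 0.5108.
After j more steps, e_{4+j} ≈ 7.166e-3·ρ^j; need ρ^j ≤ 1e-13/7.166e-3 = 1.39548e-11.
j ≥ ln(1.39548e-11)/ln(0.5108) = -24.9952/-0.67178 = 37.207.
So 38 more iterations are needed.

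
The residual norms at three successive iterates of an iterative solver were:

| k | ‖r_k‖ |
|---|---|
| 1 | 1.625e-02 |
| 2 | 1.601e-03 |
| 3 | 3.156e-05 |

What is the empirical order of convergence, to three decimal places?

p ≈ ln(‖r_3‖/‖r_2‖) / ln(‖r_2‖/‖r_1‖)
  = ln(3.156e-05/1.601e-03) / ln(1.601e-03/1.625e-02)
  = ln(0.0197127) / ln(0.0985231)
  = -3.926492 / -2.317464 ≈ 1.694305

1.694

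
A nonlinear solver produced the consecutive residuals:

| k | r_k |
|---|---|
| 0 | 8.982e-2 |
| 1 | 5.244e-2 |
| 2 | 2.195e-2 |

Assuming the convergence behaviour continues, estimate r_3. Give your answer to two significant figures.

5.4e-3

First estimate the order: p ≈ ln(r_2/r_1) / ln(r_1/r_0) = ln(2.195e-2/5.244e-2)/ln(5.244e-2/8.982e-2) = ln(0.418574)/ln(0.583834) ≈ 1.6184.
Then r_3 ≈ r_2·(r_2/r_1)^p = 2.195e-2·(0.418574)^1.6184 = 2.195e-2·0.244273 ≈ 0.005362.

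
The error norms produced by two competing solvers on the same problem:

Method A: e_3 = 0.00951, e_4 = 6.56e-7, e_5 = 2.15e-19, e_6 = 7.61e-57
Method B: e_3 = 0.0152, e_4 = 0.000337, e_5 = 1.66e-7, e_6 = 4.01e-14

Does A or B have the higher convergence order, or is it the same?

Method A: p ≈ ln(7.61e-57/2.15e-19)/ln(2.15e-19/6.56e-7) ≈ 3.00.
Method B: p ≈ ln(4.01e-14/1.66e-7)/ln(1.66e-7/0.000337) ≈ 2.00.
Method A has the higher order (≈3.0 vs ≈2.0).

A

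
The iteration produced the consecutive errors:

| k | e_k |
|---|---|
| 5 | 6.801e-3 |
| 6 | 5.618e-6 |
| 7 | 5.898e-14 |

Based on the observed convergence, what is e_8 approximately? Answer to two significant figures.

First estimate the order: p ≈ ln(e_7/e_6) / ln(e_6/e_5) = ln(5.898e-14/5.618e-6)/ln(5.618e-6/6.801e-3) = ln(1.04984e-08)/ln(0.000826055) ≈ 2.5880.
Then e_8 ≈ e_7·(e_7/e_6)^p = 5.898e-14·(1.04984e-08)^2.5880 = 5.898e-14·2.24216e-21 ≈ 1.322e-34.

1.3e-34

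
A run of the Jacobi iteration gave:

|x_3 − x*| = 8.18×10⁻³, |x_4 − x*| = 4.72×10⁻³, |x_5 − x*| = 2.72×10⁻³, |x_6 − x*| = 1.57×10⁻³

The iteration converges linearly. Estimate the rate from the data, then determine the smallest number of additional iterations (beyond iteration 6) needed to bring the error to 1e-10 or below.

31

Rate ρ ≈ |x_6 − x*|/|x_5 − x*| = 1.57×10⁻³/2.72×10⁻³ = 0.5772.
After j more steps, |x_{6+j} − x*| ≈ 1.57×10⁻³·ρ^j; need ρ^j ≤ 1e-10/1.57×10⁻³ = 6.36943e-08.
j ≥ ln(6.36943e-08)/ln(0.5772) = -16.5692/-0.54957 = 30.149.
So 31 more iterations are needed.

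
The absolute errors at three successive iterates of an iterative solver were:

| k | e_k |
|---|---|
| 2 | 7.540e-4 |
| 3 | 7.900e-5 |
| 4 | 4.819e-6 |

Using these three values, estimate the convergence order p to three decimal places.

p ≈ ln(e_4/e_3) / ln(e_3/e_2)
  = ln(4.819e-6/7.900e-5) / ln(7.900e-5/7.540e-4)
  = ln(0.061) / ln(0.104775)
  = -2.796881 / -2.255940 ≈ 1.239785

1.240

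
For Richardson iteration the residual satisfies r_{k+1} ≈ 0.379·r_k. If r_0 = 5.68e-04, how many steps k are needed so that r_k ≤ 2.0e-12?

After k steps, r_k ≈ 5.68e-04·0.379^k.
Need 0.379^k ≤ 2.0e-12/5.68e-04 = 3.52113e-09.
k ≥ ln(3.52113e-09)/ln(0.379) = -19.4645/-0.97022 = 20.062.
Smallest integer k = 21.

21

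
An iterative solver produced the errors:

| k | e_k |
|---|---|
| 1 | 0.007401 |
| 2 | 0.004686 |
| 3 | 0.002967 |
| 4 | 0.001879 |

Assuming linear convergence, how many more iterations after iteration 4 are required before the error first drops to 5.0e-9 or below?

Rate ρ ≈ e_4/e_3 = 0.001879/0.002967 = 0.6333.
After j more steps, e_{4+j} ≈ 0.001879·ρ^j; need ρ^j ≤ 5.0e-9/0.001879 = 2.66099e-06.
j ≥ ln(2.66099e-06)/ln(0.6333) = -12.8368/-0.45681 = 28.101.
So 29 more iterations are needed.

29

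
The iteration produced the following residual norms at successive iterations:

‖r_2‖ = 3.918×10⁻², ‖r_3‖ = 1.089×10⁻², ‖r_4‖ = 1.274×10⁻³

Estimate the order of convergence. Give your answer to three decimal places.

p ≈ ln(‖r_4‖/‖r_3‖) / ln(‖r_3‖/‖r_2‖)
  = ln(1.274×10⁻³/1.089×10⁻²) / ln(1.089×10⁻²/3.918×10⁻²)
  = ln(0.116988) / ln(0.277948)
  = -2.145684 / -1.280321 ≈ 1.675895

1.676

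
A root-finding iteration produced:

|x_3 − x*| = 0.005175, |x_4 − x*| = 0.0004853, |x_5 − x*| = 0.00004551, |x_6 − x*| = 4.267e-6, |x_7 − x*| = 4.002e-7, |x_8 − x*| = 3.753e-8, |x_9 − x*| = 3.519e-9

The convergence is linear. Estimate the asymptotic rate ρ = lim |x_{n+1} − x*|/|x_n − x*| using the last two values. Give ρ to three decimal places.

ρ ≈ |x_9 − x*|/|x_8 − x*| = 3.519e-9/3.753e-8 = 0.09376

0.094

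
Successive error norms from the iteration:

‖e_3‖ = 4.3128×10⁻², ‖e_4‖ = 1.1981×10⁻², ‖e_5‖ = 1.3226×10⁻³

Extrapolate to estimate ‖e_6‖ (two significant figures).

First estimate the order: p ≈ ln(‖e_5‖/‖e_4‖) / ln(‖e_4‖/‖e_3‖) = ln(1.3226×10⁻³/1.1981×10⁻²)/ln(1.1981×10⁻²/4.3128×10⁻²) = ln(0.110391)/ln(0.277801) ≈ 1.7205.
Then ‖e_6‖ ≈ ‖e_5‖·(‖e_5‖/‖e_4‖)^p = 1.3226×10⁻³·(0.110391)^1.7205 = 1.3226×10⁻³·0.0225615 ≈ 2.984e-05.

3.0e-5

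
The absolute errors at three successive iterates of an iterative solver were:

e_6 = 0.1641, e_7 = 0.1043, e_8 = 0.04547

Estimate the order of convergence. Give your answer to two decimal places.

1.83

p ≈ ln(e_8/e_7) / ln(e_7/e_6)
  = ln(0.04547/0.1043) / ln(0.1043/0.1641)
  = ln(0.435954) / ln(0.635588)
  = -0.83022 / -0.45320 ≈ 1.83191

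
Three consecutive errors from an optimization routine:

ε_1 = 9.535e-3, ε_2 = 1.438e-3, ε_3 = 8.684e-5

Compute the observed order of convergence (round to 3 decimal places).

p ≈ ln(ε_3/ε_2) / ln(ε_2/ε_1)
  = ln(8.684e-5/1.438e-3) / ln(1.438e-3/9.535e-3)
  = ln(0.0603894) / ln(0.150813)
  = -2.806942 / -1.891715 ≈ 1.483808

1.484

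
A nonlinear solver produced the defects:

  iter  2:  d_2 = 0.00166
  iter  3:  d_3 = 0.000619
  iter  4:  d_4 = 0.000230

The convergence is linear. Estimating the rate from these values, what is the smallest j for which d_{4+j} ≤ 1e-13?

22

Rate ρ ≈ d_4/d_3 = 0.000230/0.000619 = 0.3716.
After j more steps, d_{4+j} ≈ 0.000230·ρ^j; need ρ^j ≤ 1e-13/0.000230 = 4.34783e-10.
j ≥ ln(4.34783e-10)/ln(0.3716) = -21.5562/-0.98994 = 21.775.
So 22 more iterations are needed.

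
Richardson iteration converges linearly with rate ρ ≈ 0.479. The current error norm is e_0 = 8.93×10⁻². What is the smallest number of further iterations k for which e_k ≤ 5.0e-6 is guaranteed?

14

After k steps, e_k ≈ 8.93×10⁻²·0.479^k.
Need 0.479^k ≤ 5.0e-6/8.93×10⁻² = 5.5991e-05.
k ≥ ln(5.5991e-05)/ln(0.479) = -9.7903/-0.73605 = 13.301.
Smallest integer k = 14.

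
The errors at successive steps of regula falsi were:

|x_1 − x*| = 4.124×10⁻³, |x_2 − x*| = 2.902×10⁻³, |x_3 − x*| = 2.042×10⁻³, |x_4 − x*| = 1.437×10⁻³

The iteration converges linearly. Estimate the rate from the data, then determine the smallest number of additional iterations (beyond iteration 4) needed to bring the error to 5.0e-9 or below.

Rate ρ ≈ |x_4 − x*|/|x_3 − x*| = 1.437×10⁻³/2.042×10⁻³ = 0.7037.
After j more steps, |x_{4+j} − x*| ≈ 1.437×10⁻³·ρ^j; need ρ^j ≤ 5.0e-9/1.437×10⁻³ = 3.47947e-06.
j ≥ ln(3.47947e-06)/ln(0.7037) = -12.5686/-0.35140 = 35.767.
So 36 more iterations are needed.

36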